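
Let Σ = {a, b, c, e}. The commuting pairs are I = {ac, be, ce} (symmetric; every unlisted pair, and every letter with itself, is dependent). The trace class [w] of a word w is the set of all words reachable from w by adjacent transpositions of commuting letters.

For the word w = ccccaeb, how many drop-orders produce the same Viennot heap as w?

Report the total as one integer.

20

piece 0:c — minimal
piece 1:c rests on {0:c}
piece 2:c rests on {1:c}
piece 3:c rests on {2:c}
piece 4:a — minimal
piece 5:e rests on {4:a}
piece 6:b rests on {3:c, 4:a}
minimal pieces: {0:c, 4:a}
ways to finish when only these pieces remain (= sum over removing one remaining piece with nothing left below it):
  1 left: {5}→1  {6}→1
  2 left: {3,6}→1  {5,6}→2
  3 left: {2,3,6}→1  {3,5,6}→3  {4,5,6}→2
  4 left: {1,2,3,6}→1  {2,3,5,6}→4  {3,4,5,6}→5
  5 left: {0,1,2,3,6}→1  {1,2,3,5,6}→5  {2,3,4,5,6}→9
  placing 0:c first → 14 extensions
  placing 4:a first → 6 extensions
total linear extensions = 20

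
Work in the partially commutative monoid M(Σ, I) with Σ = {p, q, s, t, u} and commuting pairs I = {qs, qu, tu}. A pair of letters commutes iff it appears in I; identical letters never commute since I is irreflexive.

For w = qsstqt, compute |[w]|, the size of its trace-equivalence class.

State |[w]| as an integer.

3

drop 0:q onto floor
drop 1:s onto floor
drop 2:s onto {1:s}
drop 3:t onto {0:q, 2:s}
drop 4:q onto {3:t}
drop 5:t onto {4:q}
ground layer = {0:q, 1:s}
drop-orders for the pieces not yet dropped (sum over which currently-grounded one goes next):
  1 to go: {5} 1
  2 to go: {4,5} 1
  3 to go: {3,4,5} 1
  4 to go: {0,3,4,5} 1  {2,3,4,5} 1
  if 0:q drops first: 1 orders
  if 1:s drops first: 2 orders
heap linearizations: 3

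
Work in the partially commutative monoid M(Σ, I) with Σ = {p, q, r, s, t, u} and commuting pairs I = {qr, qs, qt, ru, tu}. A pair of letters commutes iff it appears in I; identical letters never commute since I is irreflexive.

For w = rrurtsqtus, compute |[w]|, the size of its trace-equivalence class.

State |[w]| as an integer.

45

0(r) covers ∅
1(r) covers 0:r
2(u) covers ∅
3(r) covers 1:r
4(t) covers 3:r
5(s) covers 2:u, 4:t
6(q) covers 2:u
7(t) covers 5:s
8(u) covers 5:s, 6:q
9(s) covers 7:t, 8:u
floor of heap: 0:r, 2:u
completions by unplaced set U, small U first (add the entries for U minus each lowest piece of U):
  |U|=1: {9}:1
  |U|=2: {7,9}:1  {8,9}:1
  |U|=3: {6,8,9}:1  {7,8,9}:2
  |U|=4: {5,7,8,9}:2  {6,7,8,9}:3
  |U|=5: {4,5,7,8,9}:2  {5,6,7,8,9}:5
  |U|=6: {2,5,6,7,8,9}:5  {3,4,5,7,8,9}:2  {4,5,6,7,8,9}:7
  |U|=7: {1,3,4,5,7,8,9}:2  {2,4,5,6,7,8,9}:12  {3,4,5,6,7,8,9}:9
  |U|=8: {0,1,3,4,5,7,8,9}:2  {1,3,4,5,6,7,8,9}:11  {2,3,4,5,6,7,8,9}:21
  start at 0(r): 32
  start at 2(u): 13
sum over floor = 45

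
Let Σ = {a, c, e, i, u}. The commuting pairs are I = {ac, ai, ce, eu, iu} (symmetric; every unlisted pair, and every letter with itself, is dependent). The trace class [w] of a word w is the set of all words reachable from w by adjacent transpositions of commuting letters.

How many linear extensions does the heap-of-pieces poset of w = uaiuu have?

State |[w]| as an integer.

5

drop 0:u onto floor
drop 1:a onto {0:u}
drop 2:i onto floor
drop 3:u onto {1:a}
drop 4:u onto {3:u}
ground layer = {0:u, 2:i}
drop-orders for the pieces not yet dropped (sum over which currently-grounded one goes next):
  1 to go: {2} 1  {4} 1
  2 to go: {2,4} 2  {3,4} 1
  3 to go: {1,3,4} 1  {2,3,4} 3
  if 0:u drops first: 4 orders
  if 2:i drops first: 1 orders
heap linearizations: 5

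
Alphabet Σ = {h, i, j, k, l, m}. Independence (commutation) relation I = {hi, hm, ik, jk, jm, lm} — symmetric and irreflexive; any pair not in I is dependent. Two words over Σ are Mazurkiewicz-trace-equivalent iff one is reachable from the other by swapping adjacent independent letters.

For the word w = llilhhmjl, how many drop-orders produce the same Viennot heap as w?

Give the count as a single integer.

6

piece 0:l — minimal
piece 1:l rests on {0:l}
piece 2:i rests on {1:l}
piece 3:l rests on {2:i}
piece 4:h rests on {3:l}
piece 5:h rests on {4:h}
piece 6:m rests on {2:i}
piece 7:j rests on {5:h}
piece 8:l rests on {7:j}
minimal pieces: {0:l}
ways to finish when only these pieces remain (= sum over removing one remaining piece with nothing left below it):
  1 left: {6}→1  {8}→1
  2 left: {6,8}→2  {7,8}→1
  3 left: {5,7,8}→1  {6,7,8}→3
  4 left: {4,5,7,8}→1  {5,6,7,8}→4
  5 left: {3,4,5,7,8}→1  {4,5,6,7,8}→5
  6 left: {3,4,5,6,7,8}→6
  7 left: {2,3,4,5,6,7,8}→6
  placing 0:l first → 6 extensions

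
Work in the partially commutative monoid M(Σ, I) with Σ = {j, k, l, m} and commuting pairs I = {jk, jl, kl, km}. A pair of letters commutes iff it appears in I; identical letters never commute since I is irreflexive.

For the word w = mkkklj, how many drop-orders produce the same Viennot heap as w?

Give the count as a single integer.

drop 0:m onto floor
drop 1:k onto floor
drop 2:k onto {1:k}
drop 3:k onto {2:k}
drop 4:l onto {0:m}
drop 5:j onto {0:m}
ground layer = {0:m, 1:k}
drop-orders for the pieces not yet dropped (sum over which currently-grounded one goes next):
  1 to go: {3} 1  {4} 1  {5} 1
  2 to go: {2,3} 1  {3,4} 2  {3,5} 2  {4,5} 2
  3 to go: {0,4,5} 2  {1,2,3} 1  {2,3,4} 3  {2,3,5} 3  {3,4,5} 6
  4 to go: {0,3,4,5} 8  {1,2,3,4} 4  {1,2,3,5} 4  {2,3,4,5} 12
  if 0:m drops first: 20 orders
  if 1:k drops first: 20 orders
heap linearizations: 40

40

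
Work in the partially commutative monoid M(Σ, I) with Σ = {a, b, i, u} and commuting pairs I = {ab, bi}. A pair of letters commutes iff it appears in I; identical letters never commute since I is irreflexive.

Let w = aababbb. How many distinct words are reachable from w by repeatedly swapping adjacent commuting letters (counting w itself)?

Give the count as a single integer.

35

#0=a has no predecessor
#1=a depends on [0:a]
#2=b has no predecessor
#3=a depends on [1:a]
#4=b depends on [2:b]
#5=b depends on [4:b]
#6=b depends on [5:b]
sources: [0:a, 2:b]
N(rest) = Σ N(rest − s) over sources s of rest; N(one piece) = 1:
  size 1 → [3]=1  [6]=1
  size 2 → [1,3]=1  [3,6]=2  [5,6]=1
  size 3 → [0,1,3]=1  [1,3,6]=3  [3,5,6]=3  [4,5,6]=1
  size 4 → [0,1,3,6]=4  [1,3,5,6]=6  [2,4,5,6]=1  [3,4,5,6]=4
  size 5 → [0,1,3,5,6]=10  [1,3,4,5,6]=10  [2,3,4,5,6]=5
  first=0(a) contributes 15
  first=2(b) contributes 20
|[w]| = 35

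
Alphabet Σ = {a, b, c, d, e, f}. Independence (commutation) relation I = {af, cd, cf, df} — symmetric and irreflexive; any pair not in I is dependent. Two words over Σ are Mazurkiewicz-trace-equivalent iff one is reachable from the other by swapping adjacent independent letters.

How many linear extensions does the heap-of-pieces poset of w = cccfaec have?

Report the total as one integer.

5

0(c) covers ∅
1(c) covers 0:c
2(c) covers 1:c
3(f) covers ∅
4(a) covers 2:c
5(e) covers 3:f, 4:a
6(c) covers 5:e
floor of heap: 0:c, 3:f
completions by unplaced set U, small U first (add the entries for U minus each lowest piece of U):
  |U|=1: {6}:1
  |U|=2: {5,6}:1
  |U|=3: {3,5,6}:1  {4,5,6}:1
  |U|=4: {2,4,5,6}:1  {3,4,5,6}:2
  |U|=5: {1,2,4,5,6}:1  {2,3,4,5,6}:3
  start at 0(c): 4
  start at 3(f): 1
sum over floor = 5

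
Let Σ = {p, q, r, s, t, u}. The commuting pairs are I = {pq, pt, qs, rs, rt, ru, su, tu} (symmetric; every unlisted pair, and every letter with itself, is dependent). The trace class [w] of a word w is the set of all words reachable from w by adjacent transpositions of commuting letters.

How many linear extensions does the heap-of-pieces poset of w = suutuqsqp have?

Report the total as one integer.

#0=s has no predecessor
#1=u has no predecessor
#2=u depends on [1:u]
#3=t depends on [0:s]
#4=u depends on [2:u]
#5=q depends on [3:t, 4:u]
#6=s depends on [3:t]
#7=q depends on [5:q]
#8=p depends on [4:u, 6:s]
sources: [0:s, 1:u]
N(rest) = Σ N(rest − s) over sources s of rest; N(one piece) = 1:
  size 1 → [7]=1  [8]=1
  size 2 → [5,7]=1  [6,8]=1  [7,8]=2
  size 3 → [5,7,8]=3  [6,7,8]=3
  size 4 → [4,5,7,8]=3  [5,6,7,8]=6
  size 5 → [2,4,5,7,8]=3  [3,5,6,7,8]=6  [4,5,6,7,8]=9
  size 6 → [0,3,5,6,7,8]=6  [1,2,4,5,7,8]=3  [2,4,5,6,7,8]=12  [3,4,5,6,7,8]=15
  size 7 → [0,3,4,5,6,7,8]=21  [1,2,4,5,6,7,8]=15  [2,3,4,5,6,7,8]=27
  first=0(s) contributes 42
  first=1(u) contributes 48
|[w]| = 90

90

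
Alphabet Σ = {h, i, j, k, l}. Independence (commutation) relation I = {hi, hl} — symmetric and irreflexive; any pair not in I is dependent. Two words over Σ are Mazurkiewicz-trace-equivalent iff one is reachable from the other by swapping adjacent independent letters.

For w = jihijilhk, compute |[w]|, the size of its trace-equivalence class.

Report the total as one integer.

#0=j has no predecessor
#1=i depends on [0:j]
#2=h depends on [0:j]
#3=i depends on [1:i]
#4=j depends on [2:h, 3:i]
#5=i depends on [4:j]
#6=l depends on [5:i]
#7=h depends on [4:j]
#8=k depends on [6:l, 7:h]
sources: [0:j]
N(rest) = Σ N(rest − s) over sources s of rest; N(one piece) = 1:
  size 1 → [8]=1
  size 2 → [6,8]=1  [7,8]=1
  size 3 → [5,6,8]=1  [6,7,8]=2
  size 4 → [5,6,7,8]=3
  size 5 → [4,5,6,7,8]=3
  size 6 → [2,4,5,6,7,8]=3  [3,4,5,6,7,8]=3
  size 7 → [1,3,4,5,6,7,8]=3  [2,3,4,5,6,7,8]=6
  first=0(j) contributes 9

9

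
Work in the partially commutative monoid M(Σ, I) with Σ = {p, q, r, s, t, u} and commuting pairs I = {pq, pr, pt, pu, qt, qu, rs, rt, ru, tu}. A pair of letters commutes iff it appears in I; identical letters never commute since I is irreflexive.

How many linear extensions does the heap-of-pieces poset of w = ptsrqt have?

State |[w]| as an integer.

18

0(p) covers ∅
1(t) covers ∅
2(s) covers 0:p, 1:t
3(r) covers ∅
4(q) covers 2:s, 3:r
5(t) covers 2:s
floor of heap: 0:p, 1:t, 3:r
completions by unplaced set U, small U first (add the entries for U minus each lowest piece of U):
  |U|=1: {4}:1  {5}:1
  |U|=2: {3,4}:1  {4,5}:2
  |U|=3: {2,4,5}:2  {3,4,5}:3
  |U|=4: {0,2,4,5}:2  {1,2,4,5}:2  {2,3,4,5}:5
  start at 0(p): 7
  start at 1(t): 7
  start at 3(r): 4
sum over floor = 18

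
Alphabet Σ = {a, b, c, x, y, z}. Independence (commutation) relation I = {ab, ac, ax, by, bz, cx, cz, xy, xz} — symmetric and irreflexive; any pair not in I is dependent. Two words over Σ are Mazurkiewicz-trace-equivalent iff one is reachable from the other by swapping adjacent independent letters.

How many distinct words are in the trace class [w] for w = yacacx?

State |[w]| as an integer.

36

drop 0:y onto floor
drop 1:a onto {0:y}
drop 2:c onto {0:y}
drop 3:a onto {1:a}
drop 4:c onto {2:c}
drop 5:x onto floor
ground layer = {0:y, 5:x}
drop-orders for the pieces not yet dropped (sum over which currently-grounded one goes next):
  1 to go: {3} 1  {4} 1  {5} 1
  2 to go: {1,3} 1  {2,4} 1  {3,4} 2  {3,5} 2  {4,5} 2
  3 to go: {1,3,4} 3  {1,3,5} 3  {2,3,4} 3  {2,4,5} 3  {3,4,5} 6
  4 to go: {1,2,3,4} 6  {1,3,4,5} 12  {2,3,4,5} 12
  if 0:y drops first: 30 orders
  if 5:x drops first: 6 orders
heap linearizations: 36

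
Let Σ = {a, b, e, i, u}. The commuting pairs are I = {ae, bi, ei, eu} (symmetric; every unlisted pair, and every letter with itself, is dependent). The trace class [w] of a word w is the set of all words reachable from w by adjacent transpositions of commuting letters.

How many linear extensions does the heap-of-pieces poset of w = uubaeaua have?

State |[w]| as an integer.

#0=u has no predecessor
#1=u depends on [0:u]
#2=b depends on [1:u]
#3=a depends on [2:b]
#4=e depends on [2:b]
#5=a depends on [3:a]
#6=u depends on [5:a]
#7=a depends on [6:u]
sources: [0:u]
N(rest) = Σ N(rest − s) over sources s of rest; N(one piece) = 1:
  size 1 → [4]=1  [7]=1
  size 2 → [4,7]=2  [6,7]=1
  size 3 → [4,6,7]=3  [5,6,7]=1
  size 4 → [3,5,6,7]=1  [4,5,6,7]=4
  size 5 → [3,4,5,6,7]=5
  size 6 → [2,3,4,5,6,7]=5
  first=0(u) contributes 5

5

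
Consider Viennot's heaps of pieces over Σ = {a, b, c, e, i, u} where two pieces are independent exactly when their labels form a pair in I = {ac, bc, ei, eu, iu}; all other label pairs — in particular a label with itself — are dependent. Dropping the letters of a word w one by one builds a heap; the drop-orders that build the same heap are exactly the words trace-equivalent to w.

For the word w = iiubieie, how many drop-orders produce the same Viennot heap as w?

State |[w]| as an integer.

0(i) covers ∅
1(i) covers 0:i
2(u) covers ∅
3(b) covers 1:i, 2:u
4(i) covers 3:b
5(e) covers 3:b
6(i) covers 4:i
7(e) covers 5:e
floor of heap: 0:i, 2:u
completions by unplaced set U, small U first (add the entries for U minus each lowest piece of U):
  |U|=1: {6}:1  {7}:1
  |U|=2: {4,6}:1  {5,7}:1  {6,7}:2
  |U|=3: {4,6,7}:3  {5,6,7}:3
  |U|=4: {4,5,6,7}:6
  |U|=5: {3,4,5,6,7}:6
  |U|=6: {1,3,4,5,6,7}:6  {2,3,4,5,6,7}:6
  start at 0(i): 12
  start at 2(u): 6
sum over floor = 18

18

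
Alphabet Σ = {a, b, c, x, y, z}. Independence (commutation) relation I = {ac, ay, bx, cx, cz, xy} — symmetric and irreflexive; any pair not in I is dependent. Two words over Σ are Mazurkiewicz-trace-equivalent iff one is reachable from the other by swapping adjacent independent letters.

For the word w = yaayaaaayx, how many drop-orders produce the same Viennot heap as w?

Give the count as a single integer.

#0=y has no predecessor
#1=a has no predecessor
#2=a depends on [1:a]
#3=y depends on [0:y]
#4=a depends on [2:a]
#5=a depends on [4:a]
#6=a depends on [5:a]
#7=a depends on [6:a]
#8=y depends on [3:y]
#9=x depends on [7:a]
sources: [0:y, 1:a]
N(rest) = Σ N(rest − s) over sources s of rest; N(one piece) = 1:
  size 1 → [8]=1  [9]=1
  size 2 → [3,8]=1  [7,9]=1  [8,9]=2
  size 3 → [0,3,8]=1  [3,8,9]=3  [6,7,9]=1  [7,8,9]=3
  size 4 → [0,3,8,9]=4  [3,7,8,9]=6  [5,6,7,9]=1  [6,7,8,9]=4
  size 5 → [0,3,7,8,9]=10  [3,6,7,8,9]=10  [4,5,6,7,9]=1  [5,6,7,8,9]=5
  size 6 → [0,3,6,7,8,9]=20  [2,4,5,6,7,9]=1  [3,5,6,7,8,9]=15  [4,5,6,7,8,9]=6
  size 7 → [0,3,5,6,7,8,9]=35  [1,2,4,5,6,7,9]=1  [2,4,5,6,7,8,9]=7  [3,4,5,6,7,8,9]=21
  size 8 → [0,3,4,5,6,7,8,9]=56  [1,2,4,5,6,7,8,9]=8  [2,3,4,5,6,7,8,9]=28
  first=0(y) contributes 36
  first=1(a) contributes 84
|[w]| = 120

120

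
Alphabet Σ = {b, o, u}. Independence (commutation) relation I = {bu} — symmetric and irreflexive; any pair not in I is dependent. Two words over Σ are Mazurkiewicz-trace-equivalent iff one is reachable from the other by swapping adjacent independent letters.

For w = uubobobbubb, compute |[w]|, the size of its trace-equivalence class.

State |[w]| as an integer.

15

piece 0:u — minimal
piece 1:u rests on {0:u}
piece 2:b — minimal
piece 3:o rests on {1:u, 2:b}
piece 4:b rests on {3:o}
piece 5:o rests on {4:b}
piece 6:b rests on {5:o}
piece 7:b rests on {6:b}
piece 8:u rests on {5:o}
piece 9:b rests on {7:b}
piece 10:b rests on {9:b}
minimal pieces: {0:u, 2:b}
ways to finish when only these pieces remain (= sum over removing one remaining piece with nothing left below it):
  1 left: {8}→1  {10}→1
  2 left: {8,10}→2  {9,10}→1
  3 left: {7,9,10}→1  {8,9,10}→3
  4 left: {6,7,9,10}→1  {7,8,9,10}→4
  5 left: {6,7,8,9,10}→5
  6 left: {5,6,7,8,9,10}→5
  7 left: {4,5,6,7,8,9,10}→5
  8 left: {3,4,5,6,7,8,9,10}→5
  9 left: {1,3,4,5,6,7,8,9,10}→5  {2,3,4,5,6,7,8,9,10}→5
  placing 0:u first → 10 extensions
  placing 2:b first → 5 extensions
total linear extensions = 15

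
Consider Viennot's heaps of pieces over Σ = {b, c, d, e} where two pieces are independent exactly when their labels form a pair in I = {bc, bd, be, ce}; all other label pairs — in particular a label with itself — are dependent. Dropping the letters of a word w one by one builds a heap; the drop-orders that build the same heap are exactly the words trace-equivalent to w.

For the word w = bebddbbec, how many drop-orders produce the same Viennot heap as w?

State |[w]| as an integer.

#0=b has no predecessor
#1=e has no predecessor
#2=b depends on [0:b]
#3=d depends on [1:e]
#4=d depends on [3:d]
#5=b depends on [2:b]
#6=b depends on [5:b]
#7=e depends on [4:d]
#8=c depends on [4:d]
sources: [0:b, 1:e]
N(rest) = Σ N(rest − s) over sources s of rest; N(one piece) = 1:
  size 1 → [6]=1  [7]=1  [8]=1
  size 2 → [5,6]=1  [6,7]=2  [6,8]=2  [7,8]=2
  size 3 → [2,5,6]=1  [4,7,8]=2  [5,6,7]=3  [5,6,8]=3  [6,7,8]=6
  size 4 → [0,2,5,6]=1  [2,5,6,7]=4  [2,5,6,8]=4  [3,4,7,8]=2  [4,6,7,8]=8  [5,6,7,8]=12
  size 5 → [0,2,5,6,7]=5  [0,2,5,6,8]=5  [1,3,4,7,8]=2  [2,5,6,7,8]=20  [3,4,6,7,8]=10  [4,5,6,7,8]=20
  size 6 → [0,2,5,6,7,8]=30  [1,3,4,6,7,8]=12  [2,4,5,6,7,8]=40  [3,4,5,6,7,8]=30
  size 7 → [0,2,4,5,6,7,8]=70  [1,3,4,5,6,7,8]=42  [2,3,4,5,6,7,8]=70
  first=0(b) contributes 112
  first=1(e) contributes 140
|[w]| = 252

252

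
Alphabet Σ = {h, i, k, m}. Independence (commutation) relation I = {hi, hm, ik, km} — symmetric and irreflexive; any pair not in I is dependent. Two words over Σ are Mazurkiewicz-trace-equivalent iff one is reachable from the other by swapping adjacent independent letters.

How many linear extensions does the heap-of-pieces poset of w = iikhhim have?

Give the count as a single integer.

35

drop 0:i onto floor
drop 1:i onto {0:i}
drop 2:k onto floor
drop 3:h onto {2:k}
drop 4:h onto {3:h}
drop 5:i onto {1:i}
drop 6:m onto {5:i}
ground layer = {0:i, 2:k}
drop-orders for the pieces not yet dropped (sum over which currently-grounded one goes next):
  1 to go: {4} 1  {6} 1
  2 to go: {3,4} 1  {4,6} 2  {5,6} 1
  3 to go: {1,5,6} 1  {2,3,4} 1  {3,4,6} 3  {4,5,6} 3
  4 to go: {0,1,5,6} 1  {1,4,5,6} 4  {2,3,4,6} 4  {3,4,5,6} 6
  5 to go: {0,1,4,5,6} 5  {1,3,4,5,6} 10  {2,3,4,5,6} 10
  if 0:i drops first: 20 orders
  if 2:k drops first: 15 orders
heap linearizations: 35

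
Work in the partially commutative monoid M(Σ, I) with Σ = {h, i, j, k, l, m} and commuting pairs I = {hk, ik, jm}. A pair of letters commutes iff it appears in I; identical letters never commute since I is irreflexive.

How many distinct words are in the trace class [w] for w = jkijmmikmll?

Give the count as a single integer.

piece 0:j — minimal
piece 1:k rests on {0:j}
piece 2:i rests on {0:j}
piece 3:j rests on {1:k, 2:i}
piece 4:m rests on {1:k, 2:i}
piece 5:m rests on {4:m}
piece 6:i rests on {3:j, 5:m}
piece 7:k rests on {3:j, 5:m}
piece 8:m rests on {6:i, 7:k}
piece 9:l rests on {8:m}
piece 10:l rests on {9:l}
minimal pieces: {0:j}
ways to finish when only these pieces remain (= sum over removing one remaining piece with nothing left below it):
  1 left: {10}→1
  2 left: {9,10}→1
  3 left: {8,9,10}→1
  4 left: {6,8,9,10}→1  {7,8,9,10}→1
  5 left: {6,7,8,9,10}→2
  6 left: {3,6,7,8,9,10}→2  {5,6,7,8,9,10}→2
  7 left: {3,5,6,7,8,9,10}→4  {4,5,6,7,8,9,10}→2
  8 left: {3,4,5,6,7,8,9,10}→6
  9 left: {1,3,4,5,6,7,8,9,10}→6  {2,3,4,5,6,7,8,9,10}→6
  placing 0:j first → 12 extensions

12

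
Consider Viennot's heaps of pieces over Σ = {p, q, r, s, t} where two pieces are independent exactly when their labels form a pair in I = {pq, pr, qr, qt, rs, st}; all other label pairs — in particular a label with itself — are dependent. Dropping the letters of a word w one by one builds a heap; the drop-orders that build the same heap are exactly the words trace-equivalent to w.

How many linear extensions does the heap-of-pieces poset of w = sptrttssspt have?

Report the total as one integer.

35

drop 0:s onto floor
drop 1:p onto {0:s}
drop 2:t onto {1:p}
drop 3:r onto {2:t}
drop 4:t onto {3:r}
drop 5:t onto {4:t}
drop 6:s onto {1:p}
drop 7:s onto {6:s}
drop 8:s onto {7:s}
drop 9:p onto {5:t, 8:s}
drop 10:t onto {9:p}
ground layer = {0:s}
drop-orders for the pieces not yet dropped (sum over which currently-grounded one goes next):
  1 to go: {10} 1
  2 to go: {9,10} 1
  3 to go: {5,9,10} 1  {8,9,10} 1
  4 to go: {4,5,9,10} 1  {5,8,9,10} 2  {7,8,9,10} 1
  5 to go: {3,4,5,9,10} 1  {4,5,8,9,10} 3  {5,7,8,9,10} 3  {6,7,8,9,10} 1
  6 to go: {2,3,4,5,9,10} 1  {3,4,5,8,9,10} 4  {4,5,7,8,9,10} 6  {5,6,7,8,9,10} 4
  7 to go: {2,3,4,5,8,9,10} 5  {3,4,5,7,8,9,10} 10  {4,5,6,7,8,9,10} 10
  8 to go: {2,3,4,5,7,8,9,10} 15  {3,4,5,6,7,8,9,10} 20
  9 to go: {2,3,4,5,6,7,8,9,10} 35
  if 0:s drops first: 35 orders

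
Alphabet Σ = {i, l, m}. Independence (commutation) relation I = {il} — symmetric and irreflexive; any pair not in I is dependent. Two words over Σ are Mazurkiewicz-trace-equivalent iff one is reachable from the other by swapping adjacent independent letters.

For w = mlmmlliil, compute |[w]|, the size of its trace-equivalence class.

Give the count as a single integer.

10

piece 0:m — minimal
piece 1:l rests on {0:m}
piece 2:m rests on {1:l}
piece 3:m rests on {2:m}
piece 4:l rests on {3:m}
piece 5:l rests on {4:l}
piece 6:i rests on {3:m}
piece 7:i rests on {6:i}
piece 8:l rests on {5:l}
minimal pieces: {0:m}
ways to finish when only these pieces remain (= sum over removing one remaining piece with nothing left below it):
  1 left: {7}→1  {8}→1
  2 left: {5,8}→1  {6,7}→1  {7,8}→2
  3 left: {4,5,8}→1  {5,7,8}→3  {6,7,8}→3
  4 left: {4,5,7,8}→4  {5,6,7,8}→6
  5 left: {4,5,6,7,8}→10
  6 left: {3,4,5,6,7,8}→10
  7 left: {2,3,4,5,6,7,8}→10
  placing 0:m first → 10 extensions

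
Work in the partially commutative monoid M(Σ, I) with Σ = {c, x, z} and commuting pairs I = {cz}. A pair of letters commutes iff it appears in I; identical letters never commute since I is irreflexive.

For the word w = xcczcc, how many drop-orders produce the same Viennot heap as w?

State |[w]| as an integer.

0(x) covers ∅
1(c) covers 0:x
2(c) covers 1:c
3(z) covers 0:x
4(c) covers 2:c
5(c) covers 4:c
floor of heap: 0:x
completions by unplaced set U, small U first (add the entries for U minus each lowest piece of U):
  |U|=1: {3}:1  {5}:1
  |U|=2: {3,5}:2  {4,5}:1
  |U|=3: {2,4,5}:1  {3,4,5}:3
  |U|=4: {1,2,4,5}:1  {2,3,4,5}:4
  start at 0(x): 5

5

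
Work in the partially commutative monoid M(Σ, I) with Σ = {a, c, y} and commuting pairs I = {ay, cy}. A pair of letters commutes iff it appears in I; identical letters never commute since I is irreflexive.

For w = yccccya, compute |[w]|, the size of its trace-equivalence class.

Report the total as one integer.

0(y) covers ∅
1(c) covers ∅
2(c) covers 1:c
3(c) covers 2:c
4(c) covers 3:c
5(y) covers 0:y
6(a) covers 4:c
floor of heap: 0:y, 1:c
completions by unplaced set U, small U first (add the entries for U minus each lowest piece of U):
  |U|=1: {5}:1  {6}:1
  |U|=2: {0,5}:1  {4,6}:1  {5,6}:2
  |U|=3: {0,5,6}:3  {3,4,6}:1  {4,5,6}:3
  |U|=4: {0,4,5,6}:6  {2,3,4,6}:1  {3,4,5,6}:4
  |U|=5: {0,3,4,5,6}:10  {1,2,3,4,6}:1  {2,3,4,5,6}:5
  start at 0(y): 6
  start at 1(c): 15
sum over floor = 21

21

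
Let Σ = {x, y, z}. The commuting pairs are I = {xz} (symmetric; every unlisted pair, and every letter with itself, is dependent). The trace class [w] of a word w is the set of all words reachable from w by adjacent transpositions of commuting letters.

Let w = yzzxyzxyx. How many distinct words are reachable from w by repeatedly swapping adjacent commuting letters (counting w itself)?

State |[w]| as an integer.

6

#0=y has no predecessor
#1=z depends on [0:y]
#2=z depends on [1:z]
#3=x depends on [0:y]
#4=y depends on [2:z, 3:x]
#5=z depends on [4:y]
#6=x depends on [4:y]
#7=y depends on [5:z, 6:x]
#8=x depends on [7:y]
sources: [0:y]
N(rest) = Σ N(rest − s) over sources s of rest; N(one piece) = 1:
  size 1 → [8]=1
  size 2 → [7,8]=1
  size 3 → [5,7,8]=1  [6,7,8]=1
  size 4 → [5,6,7,8]=2
  size 5 → [4,5,6,7,8]=2
  size 6 → [2,4,5,6,7,8]=2  [3,4,5,6,7,8]=2
  size 7 → [1,2,4,5,6,7,8]=2  [2,3,4,5,6,7,8]=4
  first=0(y) contributes 6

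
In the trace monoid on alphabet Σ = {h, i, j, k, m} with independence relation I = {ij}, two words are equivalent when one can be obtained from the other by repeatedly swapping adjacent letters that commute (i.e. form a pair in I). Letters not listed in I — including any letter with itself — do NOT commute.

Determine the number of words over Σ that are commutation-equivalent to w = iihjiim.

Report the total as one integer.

piece 0:i — minimal
piece 1:i rests on {0:i}
piece 2:h rests on {1:i}
piece 3:j rests on {2:h}
piece 4:i rests on {2:h}
piece 5:i rests on {4:i}
piece 6:m rests on {3:j, 5:i}
minimal pieces: {0:i}
ways to finish when only these pieces remain (= sum over removing one remaining piece with nothing left below it):
  1 left: {6}→1
  2 left: {3,6}→1  {5,6}→1
  3 left: {3,5,6}→2  {4,5,6}→1
  4 left: {3,4,5,6}→3
  5 left: {2,3,4,5,6}→3
  placing 0:i first → 3 extensions

3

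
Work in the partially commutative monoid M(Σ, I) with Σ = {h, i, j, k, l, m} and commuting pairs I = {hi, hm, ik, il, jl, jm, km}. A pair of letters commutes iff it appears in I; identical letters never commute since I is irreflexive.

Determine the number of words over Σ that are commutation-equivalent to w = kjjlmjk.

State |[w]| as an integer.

14

piece 0:k — minimal
piece 1:j rests on {0:k}
piece 2:j rests on {1:j}
piece 3:l rests on {0:k}
piece 4:m rests on {3:l}
piece 5:j rests on {2:j}
piece 6:k rests on {3:l, 5:j}
minimal pieces: {0:k}
ways to finish when only these pieces remain (= sum over removing one remaining piece with nothing left below it):
  1 left: {4}→1  {6}→1
  2 left: {4,6}→2  {5,6}→1
  3 left: {2,5,6}→1  {3,4,6}→2  {4,5,6}→3
  4 left: {1,2,5,6}→1  {2,4,5,6}→4  {3,4,5,6}→5
  5 left: {1,2,4,5,6}→5  {2,3,4,5,6}→9
  placing 0:k first → 14 extensions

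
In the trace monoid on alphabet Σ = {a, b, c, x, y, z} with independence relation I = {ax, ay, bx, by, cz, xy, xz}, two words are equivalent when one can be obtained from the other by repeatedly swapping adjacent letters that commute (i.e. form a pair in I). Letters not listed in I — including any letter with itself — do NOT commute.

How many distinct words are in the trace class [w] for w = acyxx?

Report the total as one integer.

3

piece 0:a — minimal
piece 1:c rests on {0:a}
piece 2:y rests on {1:c}
piece 3:x rests on {1:c}
piece 4:x rests on {3:x}
minimal pieces: {0:a}
ways to finish when only these pieces remain (= sum over removing one remaining piece with nothing left below it):
  1 left: {2}→1  {4}→1
  2 left: {2,4}→2  {3,4}→1
  3 left: {2,3,4}→3
  placing 0:a first → 3 extensions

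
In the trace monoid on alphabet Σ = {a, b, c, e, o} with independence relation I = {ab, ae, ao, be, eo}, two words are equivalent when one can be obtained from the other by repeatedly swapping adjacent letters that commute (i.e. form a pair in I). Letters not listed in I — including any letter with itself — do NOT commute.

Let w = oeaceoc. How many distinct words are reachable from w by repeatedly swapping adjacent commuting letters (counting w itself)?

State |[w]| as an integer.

piece 0:o — minimal
piece 1:e — minimal
piece 2:a — minimal
piece 3:c rests on {0:o, 1:e, 2:a}
piece 4:e rests on {3:c}
piece 5:o rests on {3:c}
piece 6:c rests on {4:e, 5:o}
minimal pieces: {0:o, 1:e, 2:a}
ways to finish when only these pieces remain (= sum over removing one remaining piece with nothing left below it):
  1 left: {6}→1
  2 left: {4,6}→1  {5,6}→1
  3 left: {4,5,6}→2
  4 left: {3,4,5,6}→2
  5 left: {0,3,4,5,6}→2  {1,3,4,5,6}→2  {2,3,4,5,6}→2
  placing 0:o first → 4 extensions
  placing 1:e first → 4 extensions
  placing 2:a first → 4 extensions
total linear extensions = 12

12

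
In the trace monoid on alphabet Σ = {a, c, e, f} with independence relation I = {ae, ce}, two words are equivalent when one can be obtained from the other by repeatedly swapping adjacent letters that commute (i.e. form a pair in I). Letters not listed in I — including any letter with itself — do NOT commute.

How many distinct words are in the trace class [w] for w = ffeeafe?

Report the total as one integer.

piece 0:f — minimal
piece 1:f rests on {0:f}
piece 2:e rests on {1:f}
piece 3:e rests on {2:e}
piece 4:a rests on {1:f}
piece 5:f rests on {3:e, 4:a}
piece 6:e rests on {5:f}
minimal pieces: {0:f}
ways to finish when only these pieces remain (= sum over removing one remaining piece with nothing left below it):
  1 left: {6}→1
  2 left: {5,6}→1
  3 left: {3,5,6}→1  {4,5,6}→1
  4 left: {2,3,5,6}→1  {3,4,5,6}→2
  5 left: {2,3,4,5,6}→3
  placing 0:f first → 3 extensions

3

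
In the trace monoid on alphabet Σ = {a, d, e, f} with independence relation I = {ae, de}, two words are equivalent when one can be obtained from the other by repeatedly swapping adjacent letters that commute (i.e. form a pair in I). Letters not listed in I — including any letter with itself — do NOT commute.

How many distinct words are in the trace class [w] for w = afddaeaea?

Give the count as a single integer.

piece 0:a — minimal
piece 1:f rests on {0:a}
piece 2:d rests on {1:f}
piece 3:d rests on {2:d}
piece 4:a rests on {3:d}
piece 5:e rests on {1:f}
piece 6:a rests on {4:a}
piece 7:e rests on {5:e}
piece 8:a rests on {6:a}
minimal pieces: {0:a}
ways to finish when only these pieces remain (= sum over removing one remaining piece with nothing left below it):
  1 left: {7}→1  {8}→1
  2 left: {5,7}→1  {6,8}→1  {7,8}→2
  3 left: {4,6,8}→1  {5,7,8}→3  {6,7,8}→3
  4 left: {3,4,6,8}→1  {4,6,7,8}→4  {5,6,7,8}→6
  5 left: {2,3,4,6,8}→1  {3,4,6,7,8}→5  {4,5,6,7,8}→10
  6 left: {2,3,4,6,7,8}→6  {3,4,5,6,7,8}→15
  7 left: {2,3,4,5,6,7,8}→21
  placing 0:a first → 21 extensions

21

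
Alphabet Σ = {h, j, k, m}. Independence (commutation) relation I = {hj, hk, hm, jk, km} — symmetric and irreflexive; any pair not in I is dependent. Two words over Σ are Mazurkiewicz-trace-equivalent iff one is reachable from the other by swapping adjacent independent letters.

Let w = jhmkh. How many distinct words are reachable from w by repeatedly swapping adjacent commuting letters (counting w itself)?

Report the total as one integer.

0(j) covers ∅
1(h) covers ∅
2(m) covers 0:j
3(k) covers ∅
4(h) covers 1:h
floor of heap: 0:j, 1:h, 3:k
completions by unplaced set U, small U first (add the entries for U minus each lowest piece of U):
  |U|=1: {2}:1  {3}:1  {4}:1
  |U|=2: {0,2}:1  {1,4}:1  {2,3}:2  {2,4}:2  {3,4}:2
  |U|=3: {0,2,3}:3  {0,2,4}:3  {1,2,4}:3  {1,3,4}:3  {2,3,4}:6
  start at 0(j): 12
  start at 1(h): 12
  start at 3(k): 6
sum over floor = 30

30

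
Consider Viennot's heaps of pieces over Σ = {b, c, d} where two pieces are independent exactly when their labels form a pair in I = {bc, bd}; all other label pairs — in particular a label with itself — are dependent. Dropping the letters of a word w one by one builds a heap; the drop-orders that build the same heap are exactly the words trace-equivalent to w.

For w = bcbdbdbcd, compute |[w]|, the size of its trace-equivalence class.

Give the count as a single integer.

126

0(b) covers ∅
1(c) covers ∅
2(b) covers 0:b
3(d) covers 1:c
4(b) covers 2:b
5(d) covers 3:d
6(b) covers 4:b
7(c) covers 5:d
8(d) covers 7:c
floor of heap: 0:b, 1:c
completions by unplaced set U, small U first (add the entries for U minus each lowest piece of U):
  |U|=1: {6}:1  {8}:1
  |U|=2: {4,6}:1  {6,8}:2  {7,8}:1
  |U|=3: {2,4,6}:1  {4,6,8}:3  {5,7,8}:1  {6,7,8}:3
  |U|=4: {0,2,4,6}:1  {2,4,6,8}:4  {3,5,7,8}:1  {4,6,7,8}:6  {5,6,7,8}:4
  |U|=5: {0,2,4,6,8}:5  {1,3,5,7,8}:1  {2,4,6,7,8}:10  {3,5,6,7,8}:5  {4,5,6,7,8}:10
  |U|=6: {0,2,4,6,7,8}:15  {1,3,5,6,7,8}:6  {2,4,5,6,7,8}:20  {3,4,5,6,7,8}:15
  |U|=7: {0,2,4,5,6,7,8}:35  {1,3,4,5,6,7,8}:21  {2,3,4,5,6,7,8}:35
  start at 0(b): 56
  start at 1(c): 70
sum over floor = 126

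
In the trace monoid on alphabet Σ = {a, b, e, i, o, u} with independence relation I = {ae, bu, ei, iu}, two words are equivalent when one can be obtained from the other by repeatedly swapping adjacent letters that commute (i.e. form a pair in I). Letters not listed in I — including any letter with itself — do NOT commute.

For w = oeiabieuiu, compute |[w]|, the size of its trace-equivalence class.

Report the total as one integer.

#0=o has no predecessor
#1=e depends on [0:o]
#2=i depends on [0:o]
#3=a depends on [2:i]
#4=b depends on [1:e, 3:a]
#5=i depends on [4:b]
#6=e depends on [4:b]
#7=u depends on [6:e]
#8=i depends on [5:i]
#9=u depends on [7:u]
sources: [0:o]
N(rest) = Σ N(rest − s) over sources s of rest; N(one piece) = 1:
  size 1 → [8]=1  [9]=1
  size 2 → [5,8]=1  [7,9]=1  [8,9]=2
  size 3 → [5,8,9]=3  [6,7,9]=1  [7,8,9]=3
  size 4 → [5,7,8,9]=6  [6,7,8,9]=4
  size 5 → [5,6,7,8,9]=10
  size 6 → [4,5,6,7,8,9]=10
  size 7 → [1,4,5,6,7,8,9]=10  [3,4,5,6,7,8,9]=10
  size 8 → [1,3,4,5,6,7,8,9]=20  [2,3,4,5,6,7,8,9]=10
  first=0(o) contributes 30

30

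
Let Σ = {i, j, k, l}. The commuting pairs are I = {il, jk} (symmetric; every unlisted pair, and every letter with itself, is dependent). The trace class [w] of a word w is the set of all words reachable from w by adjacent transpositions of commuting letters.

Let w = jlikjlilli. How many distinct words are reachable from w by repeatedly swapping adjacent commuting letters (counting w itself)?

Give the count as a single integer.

40

drop 0:j onto floor
drop 1:l onto {0:j}
drop 2:i onto {0:j}
drop 3:k onto {1:l, 2:i}
drop 4:j onto {1:l, 2:i}
drop 5:l onto {3:k, 4:j}
drop 6:i onto {3:k, 4:j}
drop 7:l onto {5:l}
drop 8:l onto {7:l}
drop 9:i onto {6:i}
ground layer = {0:j}
drop-orders for the pieces not yet dropped (sum over which currently-grounded one goes next):
  1 to go: {8} 1  {9} 1
  2 to go: {6,9} 1  {7,8} 1  {8,9} 2
  3 to go: {5,7,8} 1  {6,8,9} 3  {7,8,9} 3
  4 to go: {5,7,8,9} 4  {6,7,8,9} 6
  5 to go: {5,6,7,8,9} 10
  6 to go: {3,5,6,7,8,9} 10  {4,5,6,7,8,9} 10
  7 to go: {3,4,5,6,7,8,9} 20
  8 to go: {1,3,4,5,6,7,8,9} 20  {2,3,4,5,6,7,8,9} 20
  if 0:j drops first: 40 orders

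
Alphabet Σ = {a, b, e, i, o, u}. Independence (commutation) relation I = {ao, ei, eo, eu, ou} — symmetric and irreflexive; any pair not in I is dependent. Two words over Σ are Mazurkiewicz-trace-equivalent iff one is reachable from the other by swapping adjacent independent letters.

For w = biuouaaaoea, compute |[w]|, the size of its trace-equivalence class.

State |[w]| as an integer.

36

piece 0:b — minimal
piece 1:i rests on {0:b}
piece 2:u rests on {1:i}
piece 3:o rests on {1:i}
piece 4:u rests on {2:u}
piece 5:a rests on {4:u}
piece 6:a rests on {5:a}
piece 7:a rests on {6:a}
piece 8:o rests on {3:o}
piece 9:e rests on {7:a}
piece 10:a rests on {9:e}
minimal pieces: {0:b}
ways to finish when only these pieces remain (= sum over removing one remaining piece with nothing left below it):
  1 left: {8}→1  {10}→1
  2 left: {3,8}→1  {8,10}→2  {9,10}→1
  3 left: {3,8,10}→3  {7,9,10}→1  {8,9,10}→3
  4 left: {3,8,9,10}→6  {6,7,9,10}→1  {7,8,9,10}→4
  5 left: {3,7,8,9,10}→10  {5,6,7,9,10}→1  {6,7,8,9,10}→5
  6 left: {3,6,7,8,9,10}→15  {4,5,6,7,9,10}→1  {5,6,7,8,9,10}→6
  7 left: {2,4,5,6,7,9,10}→1  {3,5,6,7,8,9,10}→21  {4,5,6,7,8,9,10}→7
  8 left: {2,4,5,6,7,8,9,10}→8  {3,4,5,6,7,8,9,10}→28
  9 left: {2,3,4,5,6,7,8,9,10}→36
  placing 0:b first → 36 extensions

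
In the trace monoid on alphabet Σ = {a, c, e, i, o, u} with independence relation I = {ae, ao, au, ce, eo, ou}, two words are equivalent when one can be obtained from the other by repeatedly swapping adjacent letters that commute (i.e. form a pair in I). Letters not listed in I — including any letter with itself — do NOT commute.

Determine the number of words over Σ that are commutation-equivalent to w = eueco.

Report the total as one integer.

3

#0=e has no predecessor
#1=u depends on [0:e]
#2=e depends on [1:u]
#3=c depends on [1:u]
#4=o depends on [3:c]
sources: [0:e]
N(rest) = Σ N(rest − s) over sources s of rest; N(one piece) = 1:
  size 1 → [2]=1  [4]=1
  size 2 → [2,4]=2  [3,4]=1
  size 3 → [2,3,4]=3
  first=0(e) contributes 3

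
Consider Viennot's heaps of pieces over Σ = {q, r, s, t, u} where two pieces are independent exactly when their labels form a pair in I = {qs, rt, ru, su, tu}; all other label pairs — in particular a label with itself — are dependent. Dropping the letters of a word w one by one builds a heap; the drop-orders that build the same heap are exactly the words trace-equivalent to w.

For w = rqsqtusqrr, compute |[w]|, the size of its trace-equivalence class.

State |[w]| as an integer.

17

0(r) covers ∅
1(q) covers 0:r
2(s) covers 0:r
3(q) covers 1:q
4(t) covers 2:s, 3:q
5(u) covers 3:q
6(s) covers 4:t
7(q) covers 4:t, 5:u
8(r) covers 6:s, 7:q
9(r) covers 8:r
floor of heap: 0:r
completions by unplaced set U, small U first (add the entries for U minus each lowest piece of U):
  |U|=1: {9}:1
  |U|=2: {8,9}:1
  |U|=3: {6,8,9}:1  {7,8,9}:1
  |U|=4: {5,7,8,9}:1  {6,7,8,9}:2
  |U|=5: {4,6,7,8,9}:2  {5,6,7,8,9}:3
  |U|=6: {2,4,6,7,8,9}:2  {4,5,6,7,8,9}:5
  |U|=7: {2,4,5,6,7,8,9}:7  {3,4,5,6,7,8,9}:5
  |U|=8: {1,3,4,5,6,7,8,9}:5  {2,3,4,5,6,7,8,9}:12
  start at 0(r): 17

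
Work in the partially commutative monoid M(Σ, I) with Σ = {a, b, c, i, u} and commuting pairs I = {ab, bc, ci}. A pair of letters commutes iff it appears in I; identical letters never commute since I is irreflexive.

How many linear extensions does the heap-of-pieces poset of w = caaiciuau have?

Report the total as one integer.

#0=c has no predecessor
#1=a depends on [0:c]
#2=a depends on [1:a]
#3=i depends on [2:a]
#4=c depends on [2:a]
#5=i depends on [3:i]
#6=u depends on [4:c, 5:i]
#7=a depends on [6:u]
#8=u depends on [7:a]
sources: [0:c]
N(rest) = Σ N(rest − s) over sources s of rest; N(one piece) = 1:
  size 1 → [8]=1
  size 2 → [7,8]=1
  size 3 → [6,7,8]=1
  size 4 → [4,6,7,8]=1  [5,6,7,8]=1
  size 5 → [3,5,6,7,8]=1  [4,5,6,7,8]=2
  size 6 → [3,4,5,6,7,8]=3
  size 7 → [2,3,4,5,6,7,8]=3
  first=0(c) contributes 3

3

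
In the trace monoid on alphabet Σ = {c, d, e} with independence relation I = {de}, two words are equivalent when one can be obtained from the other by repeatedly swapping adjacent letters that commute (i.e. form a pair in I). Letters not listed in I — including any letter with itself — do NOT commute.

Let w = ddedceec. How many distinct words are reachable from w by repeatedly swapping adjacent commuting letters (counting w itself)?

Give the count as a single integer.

4

#0=d has no predecessor
#1=d depends on [0:d]
#2=e has no predecessor
#3=d depends on [1:d]
#4=c depends on [2:e, 3:d]
#5=e depends on [4:c]
#6=e depends on [5:e]
#7=c depends on [6:e]
sources: [0:d, 2:e]
N(rest) = Σ N(rest − s) over sources s of rest; N(one piece) = 1:
  size 1 → [7]=1
  size 2 → [6,7]=1
  size 3 → [5,6,7]=1
  size 4 → [4,5,6,7]=1
  size 5 → [2,4,5,6,7]=1  [3,4,5,6,7]=1
  size 6 → [1,3,4,5,6,7]=1  [2,3,4,5,6,7]=2
  first=0(d) contributes 3
  first=2(e) contributes 1
|[w]| = 4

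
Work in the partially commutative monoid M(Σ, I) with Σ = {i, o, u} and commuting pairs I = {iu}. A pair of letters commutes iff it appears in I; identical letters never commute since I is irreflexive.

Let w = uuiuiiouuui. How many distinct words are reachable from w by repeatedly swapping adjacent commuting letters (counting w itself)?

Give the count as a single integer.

80

drop 0:u onto floor
drop 1:u onto {0:u}
drop 2:i onto floor
drop 3:u onto {1:u}
drop 4:i onto {2:i}
drop 5:i onto {4:i}
drop 6:o onto {3:u, 5:i}
drop 7:u onto {6:o}
drop 8:u onto {7:u}
drop 9:u onto {8:u}
drop 10:i onto {6:o}
ground layer = {0:u, 2:i}
drop-orders for the pieces not yet dropped (sum over which currently-grounded one goes next):
  1 to go: {9} 1  {10} 1
  2 to go: {8,9} 1  {9,10} 2
  3 to go: {7,8,9} 1  {8,9,10} 3
  4 to go: {7,8,9,10} 4
  5 to go: {6,7,8,9,10} 4
  6 to go: {3,6,7,8,9,10} 4  {5,6,7,8,9,10} 4
  7 to go: {1,3,6,7,8,9,10} 4  {3,5,6,7,8,9,10} 8  {4,5,6,7,8,9,10} 4
  8 to go: {0,1,3,6,7,8,9,10} 4  {1,3,5,6,7,8,9,10} 12  {2,4,5,6,7,8,9,10} 4  {3,4,5,6,7,8,9,10} 12
  9 to go: {0,1,3,5,6,7,8,9,10} 16  {1,3,4,5,6,7,8,9,10} 24  {2,3,4,5,6,7,8,9,10} 16
  if 0:u drops first: 40 orders
  if 2:i drops first: 40 orders
heap linearizations: 80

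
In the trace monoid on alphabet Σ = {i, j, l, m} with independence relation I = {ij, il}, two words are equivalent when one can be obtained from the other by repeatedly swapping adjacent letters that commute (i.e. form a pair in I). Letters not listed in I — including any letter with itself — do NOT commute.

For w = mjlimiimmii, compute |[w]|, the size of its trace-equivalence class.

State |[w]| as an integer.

#0=m has no predecessor
#1=j depends on [0:m]
#2=l depends on [1:j]
#3=i depends on [0:m]
#4=m depends on [2:l, 3:i]
#5=i depends on [4:m]
#6=i depends on [5:i]
#7=m depends on [6:i]
#8=m depends on [7:m]
#9=i depends on [8:m]
#10=i depends on [9:i]
sources: [0:m]
N(rest) = Σ N(rest − s) over sources s of rest; N(one piece) = 1:
  size 1 → [10]=1
  size 2 → [9,10]=1
  size 3 → [8,9,10]=1
  size 4 → [7,8,9,10]=1
  size 5 → [6,7,8,9,10]=1
  size 6 → [5,6,7,8,9,10]=1
  size 7 → [4,5,6,7,8,9,10]=1
  size 8 → [2,4,5,6,7,8,9,10]=1  [3,4,5,6,7,8,9,10]=1
  size 9 → [1,2,4,5,6,7,8,9,10]=1  [2,3,4,5,6,7,8,9,10]=2
  first=0(m) contributes 3

3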